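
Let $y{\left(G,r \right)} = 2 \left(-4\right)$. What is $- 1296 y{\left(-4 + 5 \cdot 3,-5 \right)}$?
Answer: $10368$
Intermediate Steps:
$y{\left(G,r \right)} = -8$
$- 1296 y{\left(-4 + 5 \cdot 3,-5 \right)} = \left(-1296\right) \left(-8\right) = 10368$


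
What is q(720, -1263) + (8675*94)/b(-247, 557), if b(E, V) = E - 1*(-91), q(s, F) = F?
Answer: -506239/78 ≈ -6490.2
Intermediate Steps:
b(E, V) = 91 + E (b(E, V) = E + 91 = 91 + E)
q(720, -1263) + (8675*94)/b(-247, 557) = -1263 + (8675*94)/(91 - 247) = -1263 + 815450/(-156) = -1263 + 815450*(-1/156) = -1263 - 407725/78 = -506239/78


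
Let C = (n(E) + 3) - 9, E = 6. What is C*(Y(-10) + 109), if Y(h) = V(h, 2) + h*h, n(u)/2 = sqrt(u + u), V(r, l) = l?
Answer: -1266 + 844*sqrt(3) ≈ 195.85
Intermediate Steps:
n(u) = 2*sqrt(2)*sqrt(u) (n(u) = 2*sqrt(u + u) = 2*sqrt(2*u) = 2*(sqrt(2)*sqrt(u)) = 2*sqrt(2)*sqrt(u))
Y(h) = 2 + h**2 (Y(h) = 2 + h*h = 2 + h**2)
C = -6 + 4*sqrt(3) (C = (2*sqrt(2)*sqrt(6) + 3) - 9 = (4*sqrt(3) + 3) - 9 = (3 + 4*sqrt(3)) - 9 = -6 + 4*sqrt(3) ≈ 0.92820)
C*(Y(-10) + 109) = (-6 + 4*sqrt(3))*((2 + (-10)**2) + 109) = (-6 + 4*sqrt(3))*((2 + 100) + 109) = (-6 + 4*sqrt(3))*(102 + 109) = (-6 + 4*sqrt(3))*211 = -1266 + 844*sqrt(3)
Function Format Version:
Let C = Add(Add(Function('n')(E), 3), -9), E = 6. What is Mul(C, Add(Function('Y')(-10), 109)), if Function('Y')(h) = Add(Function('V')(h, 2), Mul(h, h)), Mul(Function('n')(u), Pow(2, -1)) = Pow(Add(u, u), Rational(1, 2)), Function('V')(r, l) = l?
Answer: Add(-1266, Mul(844, Pow(3, Rational(1, 2)))) ≈ 195.85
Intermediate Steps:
Function('n')(u) = Mul(2, Pow(2, Rational(1, 2)), Pow(u, Rational(1, 2))) (Function('n')(u) = Mul(2, Pow(Add(u, u), Rational(1, 2))) = Mul(2, Pow(Mul(2, u), Rational(1, 2))) = Mul(2, Mul(Pow(2, Rational(1, 2)), Pow(u, Rational(1, 2)))) = Mul(2, Pow(2, Rational(1, 2)), Pow(u, Rational(1, 2))))
Function('Y')(h) = Add(2, Pow(h, 2)) (Function('Y')(h) = Add(2, Mul(h, h)) = Add(2, Pow(h, 2)))
C = Add(-6, Mul(4, Pow(3, Rational(1, 2)))) (C = Add(Add(Mul(2, Pow(2, Rational(1, 2)), Pow(6, Rational(1, 2))), 3), -9) = Add(Add(Mul(4, Pow(3, Rational(1, 2))), 3), -9) = Add(Add(3, Mul(4, Pow(3, Rational(1, 2)))), -9) = Add(-6, Mul(4, Pow(3, Rational(1, 2)))) ≈ 0.92820)
Mul(C, Add(Function('Y')(-10), 109)) = Mul(Add(-6, Mul(4, Pow(3, Rational(1, 2)))), Add(Add(2, Pow(-10, 2)), 109)) = Mul(Add(-6, Mul(4, Pow(3, Rational(1, 2)))), Add(Add(2, 100), 109)) = Mul(Add(-6, Mul(4, Pow(3, Rational(1, 2)))), Add(102, 109)) = Mul(Add(-6, Mul(4, Pow(3, Rational(1, 2)))), 211) = Add(-1266, Mul(844, Pow(3, Rational(1, 2))))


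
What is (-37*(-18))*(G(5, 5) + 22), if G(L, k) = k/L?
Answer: 15318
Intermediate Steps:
(-37*(-18))*(G(5, 5) + 22) = (-37*(-18))*(5/5 + 22) = 666*(5*(1/5) + 22) = 666*(1 + 22) = 666*23 = 15318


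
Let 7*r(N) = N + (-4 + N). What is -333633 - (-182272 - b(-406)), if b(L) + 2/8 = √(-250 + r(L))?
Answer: -605445/4 + I*√17962/7 ≈ -1.5136e+5 + 19.146*I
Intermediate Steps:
r(N) = -4/7 + 2*N/7 (r(N) = (N + (-4 + N))/7 = (-4 + 2*N)/7 = -4/7 + 2*N/7)
b(L) = -¼ + √(-1754/7 + 2*L/7) (b(L) = -¼ + √(-250 + (-4/7 + 2*L/7)) = -¼ + √(-1754/7 + 2*L/7))
-333633 - (-182272 - b(-406)) = -333633 - (-182272 - (-¼ + √(-12278 + 14*(-406))/7)) = -333633 - (-182272 - (-¼ + √(-12278 - 5684)/7)) = -333633 - (-182272 - (-¼ + √(-17962)/7)) = -333633 - (-182272 - (-¼ + (I*√17962)/7)) = -333633 - (-182272 - (-¼ + I*√17962/7)) = -333633 - (-182272 + (¼ - I*√17962/7)) = -333633 - (-729087/4 - I*√17962/7) = -333633 + (729087/4 + I*√17962/7) = -605445/4 + I*√17962/7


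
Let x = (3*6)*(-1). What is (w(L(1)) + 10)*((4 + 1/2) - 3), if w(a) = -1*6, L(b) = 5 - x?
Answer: 6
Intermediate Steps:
x = -18 (x = 18*(-1) = -18)
L(b) = 23 (L(b) = 5 - 1*(-18) = 5 + 18 = 23)
w(a) = -6
(w(L(1)) + 10)*((4 + 1/2) - 3) = (-6 + 10)*((4 + 1/2) - 3) = 4*((4 + 1*(1/2)) - 3) = 4*((4 + 1/2) - 3) = 4*(9/2 - 3) = 4*(3/2) = 6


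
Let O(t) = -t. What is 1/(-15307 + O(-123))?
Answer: -1/15184 ≈ -6.5859e-5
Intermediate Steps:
1/(-15307 + O(-123)) = 1/(-15307 - 1*(-123)) = 1/(-15307 + 123) = 1/(-15184) = -1/15184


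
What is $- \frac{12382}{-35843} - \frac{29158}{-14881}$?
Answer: $\frac{1229366736}{533379683} \approx 2.3049$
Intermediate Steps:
$- \frac{12382}{-35843} - \frac{29158}{-14881} = \left(-12382\right) \left(- \frac{1}{35843}\right) - - \frac{29158}{14881} = \frac{12382}{35843} + \frac{29158}{14881} = \frac{1229366736}{533379683}$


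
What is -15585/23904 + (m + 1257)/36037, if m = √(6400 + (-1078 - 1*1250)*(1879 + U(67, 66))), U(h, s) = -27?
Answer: -177196439/287142816 + 4*I*√269066/36037 ≈ -0.6171 + 0.057576*I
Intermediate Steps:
m = 4*I*√269066 (m = √(6400 + (-1078 - 1*1250)*(1879 - 27)) = √(6400 + (-1078 - 1250)*1852) = √(6400 - 2328*1852) = √(6400 - 4311456) = √(-4305056) = 4*I*√269066 ≈ 2074.9*I)
-15585/23904 + (m + 1257)/36037 = -15585/23904 + (4*I*√269066 + 1257)/36037 = -15585*1/23904 + (1257 + 4*I*√269066)*(1/36037) = -5195/7968 + (1257/36037 + 4*I*√269066/36037) = -177196439/287142816 + 4*I*√269066/36037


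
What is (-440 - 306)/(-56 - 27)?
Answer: 746/83 ≈ 8.9879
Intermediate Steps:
(-440 - 306)/(-56 - 27) = -746/(-83) = -746*(-1/83) = 746/83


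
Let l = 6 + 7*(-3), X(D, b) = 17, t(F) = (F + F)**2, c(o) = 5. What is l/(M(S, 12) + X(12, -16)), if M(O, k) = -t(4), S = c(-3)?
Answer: 15/47 ≈ 0.31915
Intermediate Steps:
S = 5
t(F) = 4*F**2 (t(F) = (2*F)**2 = 4*F**2)
M(O, k) = -64 (M(O, k) = -4*4**2 = -4*16 = -1*64 = -64)
l = -15 (l = 6 - 21 = -15)
l/(M(S, 12) + X(12, -16)) = -15/(-64 + 17) = -15/(-47) = -1/47*(-15) = 15/47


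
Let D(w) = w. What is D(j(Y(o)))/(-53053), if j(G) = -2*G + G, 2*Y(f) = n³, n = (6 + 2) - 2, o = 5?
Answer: 108/53053 ≈ 0.0020357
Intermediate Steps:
n = 6 (n = 8 - 2 = 6)
Y(f) = 108 (Y(f) = (½)*6³ = (½)*216 = 108)
j(G) = -G
D(j(Y(o)))/(-53053) = -1*108/(-53053) = -108*(-1/53053) = 108/53053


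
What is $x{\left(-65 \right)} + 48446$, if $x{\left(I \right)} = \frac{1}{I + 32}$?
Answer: $\frac{1598717}{33} \approx 48446.0$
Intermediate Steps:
$x{\left(I \right)} = \frac{1}{32 + I}$
$x{\left(-65 \right)} + 48446 = \frac{1}{32 - 65} + 48446 = \frac{1}{-33} + 48446 = - \frac{1}{33} + 48446 = \frac{1598717}{33}$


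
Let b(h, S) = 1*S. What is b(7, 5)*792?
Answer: 3960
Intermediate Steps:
b(h, S) = S
b(7, 5)*792 = 5*792 = 3960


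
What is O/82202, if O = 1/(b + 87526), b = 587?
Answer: 1/7243064826 ≈ 1.3806e-10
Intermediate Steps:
O = 1/88113 (O = 1/(587 + 87526) = 1/88113 ≈ 1.1349e-5)
O/82202 = (1/88113)/82202 = (1/88113)*(1/82202) = 1/7243064826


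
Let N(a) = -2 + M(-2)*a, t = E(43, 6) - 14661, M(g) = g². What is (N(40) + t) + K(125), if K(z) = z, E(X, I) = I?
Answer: -14372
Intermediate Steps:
t = -14655 (t = 6 - 14661 = -14655)
N(a) = -2 + 4*a (N(a) = -2 + (-2)²*a = -2 + 4*a)
(N(40) + t) + K(125) = ((-2 + 4*40) - 14655) + 125 = ((-2 + 160) - 14655) + 125 = (158 - 14655) + 125 = -14497 + 125 = -14372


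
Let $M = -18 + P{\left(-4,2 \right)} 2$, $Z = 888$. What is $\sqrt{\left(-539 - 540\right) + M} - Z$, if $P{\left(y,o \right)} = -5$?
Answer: $-888 + 3 i \sqrt{123} \approx -888.0 + 33.272 i$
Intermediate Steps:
$M = -28$ ($M = -18 - 10 = -28$)
$\sqrt{\left(-539 - 540\right) + M} - Z = \sqrt{\left(-539 - 540\right) - 28} - 888 = \sqrt{-1079 - 28} - 888 = \sqrt{-1107} - 888 = 3 i \sqrt{123} - 888 = -888 + 3 i \sqrt{123}$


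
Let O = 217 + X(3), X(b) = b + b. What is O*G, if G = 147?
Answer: 32781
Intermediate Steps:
X(b) = 2*b
O = 223 (O = 217 + 2*3 = 217 + 6 = 223)
O*G = 223*147 = 32781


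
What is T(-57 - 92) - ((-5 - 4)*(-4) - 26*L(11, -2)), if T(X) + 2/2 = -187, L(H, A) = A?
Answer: -276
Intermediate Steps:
T(X) = -188 (T(X) = -1 - 187 = -188)
T(-57 - 92) - ((-5 - 4)*(-4) - 26*L(11, -2)) = -188 - ((-5 - 4)*(-4) - 26*(-2)) = -188 - (-9*(-4) + 52) = -188 - (36 + 52) = -188 - 1*88 = -188 - 88 = -276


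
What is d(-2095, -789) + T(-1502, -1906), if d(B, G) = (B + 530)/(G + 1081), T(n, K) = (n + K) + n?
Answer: -1435285/292 ≈ -4915.4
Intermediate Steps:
T(n, K) = K + 2*n (T(n, K) = (K + n) + n = K + 2*n)
d(B, G) = (530 + B)/(1081 + G)
d(-2095, -789) + T(-1502, -1906) = (530 - 2095)/(1081 - 789) + (-1906 + 2*(-1502)) = -1565/292 + (-1906 - 3004) = (1/292)*(-1565) - 4910 = -1565/292 - 4910 = -1435285/292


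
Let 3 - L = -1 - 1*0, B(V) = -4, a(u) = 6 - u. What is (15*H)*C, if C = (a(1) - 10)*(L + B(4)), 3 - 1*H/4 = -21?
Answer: 0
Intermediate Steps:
H = 96 (H = 12 - 4*(-21) = 12 + 84 = 96)
L = 4 (L = 3 - (-1 - 1*0) = 3 - (-1 + 0) = 3 - 1*(-1) = 3 + 1 = 4)
C = 0 (C = ((6 - 1*1) - 10)*(4 - 4) = ((6 - 1) - 10)*0 = (5 - 10)*0 = -5*0 = 0)
(15*H)*C = (15*96)*0 = 1440*0 = 0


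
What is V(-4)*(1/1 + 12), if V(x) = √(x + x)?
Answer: 26*I*√2 ≈ 36.77*I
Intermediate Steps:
V(x) = √2*√x (V(x) = √(2*x) = √2*√x)
V(-4)*(1/1 + 12) = (√2*√(-4))*(1/1 + 12) = (√2*(2*I))*(1 + 12) = (2*I*√2)*13 = 26*I*√2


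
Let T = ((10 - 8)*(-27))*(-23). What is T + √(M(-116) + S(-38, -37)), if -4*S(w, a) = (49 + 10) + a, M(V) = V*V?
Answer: 1242 + 21*√122/2 ≈ 1358.0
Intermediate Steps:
M(V) = V²
S(w, a) = -59/4 - a/4 (S(w, a) = -((49 + 10) + a)/4 = -(59 + a)/4 = -59/4 - a/4)
T = 1242 (T = (2*(-27))*(-23) = -54*(-23) = 1242)
T + √(M(-116) + S(-38, -37)) = 1242 + √((-116)² + (-59/4 - ¼*(-37))) = 1242 + √(13456 + (-59/4 + 37/4)) = 1242 + √(13456 - 11/2) = 1242 + √(26901/2) = 1242 + 21*√122/2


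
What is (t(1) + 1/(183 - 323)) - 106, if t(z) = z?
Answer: -14701/140 ≈ -105.01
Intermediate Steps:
(t(1) + 1/(183 - 323)) - 106 = (1 + 1/(183 - 323)) - 106 = (1 + 1/(-140)) - 106 = (1 - 1/140) - 106 = 139/140 - 106 = -14701/140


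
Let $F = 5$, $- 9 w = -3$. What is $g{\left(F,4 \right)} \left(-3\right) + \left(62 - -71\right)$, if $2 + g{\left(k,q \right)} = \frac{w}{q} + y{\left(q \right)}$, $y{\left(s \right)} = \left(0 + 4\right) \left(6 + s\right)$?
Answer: $\frac{75}{4} \approx 18.75$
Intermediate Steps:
$w = \frac{1}{3}$ ($w = \left(- \frac{1}{9}\right) \left(-3\right) = \frac{1}{3} \approx 0.33333$)
$y{\left(s \right)} = 24 + 4 s$ ($y{\left(s \right)} = 4 \left(6 + s\right) = 24 + 4 s$)
$g{\left(k,q \right)} = 22 + 4 q + \frac{1}{3 q}$ ($g{\left(k,q \right)} = -2 + \left(\frac{1}{q} \frac{1}{3} + \left(24 + 4 q\right)\right) = -2 + \left(\frac{1}{3 q} + \left(24 + 4 q\right)\right) = -2 + \left(24 + 4 q + \frac{1}{3 q}\right) = 22 + 4 q + \frac{1}{3 q}$)
$g{\left(F,4 \right)} \left(-3\right) + \left(62 - -71\right) = \left(22 + 4 \cdot 4 + \frac{1}{3 \cdot 4}\right) \left(-3\right) + \left(62 - -71\right) = \left(22 + 16 + \frac{1}{3} \cdot \frac{1}{4}\right) \left(-3\right) + \left(62 + 71\right) = \left(22 + 16 + \frac{1}{12}\right) \left(-3\right) + 133 = \frac{457}{12} \left(-3\right) + 133 = - \frac{457}{4} + 133 = \frac{75}{4}$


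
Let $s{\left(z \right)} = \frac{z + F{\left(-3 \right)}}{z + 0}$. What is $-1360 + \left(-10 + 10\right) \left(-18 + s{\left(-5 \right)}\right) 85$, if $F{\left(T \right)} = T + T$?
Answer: $-1360$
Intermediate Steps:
$F{\left(T \right)} = 2 T$
$s{\left(z \right)} = \frac{-6 + z}{z}$ ($s{\left(z \right)} = \frac{z + 2 \left(-3\right)}{z + 0} = \frac{z - 6}{z} = \frac{-6 + z}{z}$)
$-1360 + \left(-10 + 10\right) \left(-18 + s{\left(-5 \right)}\right) 85 = -1360 + \left(-10 + 10\right) \left(-18 + \frac{-6 - 5}{-5}\right) 85 = -1360 + 0 \left(-18 - - \frac{11}{5}\right) 85 = -1360 + 0 \left(-18 + \frac{11}{5}\right) 85 = -1360 + 0 \left(- \frac{79}{5}\right) 85 = -1360 + 0 \cdot 85 = -1360 + 0 = -1360$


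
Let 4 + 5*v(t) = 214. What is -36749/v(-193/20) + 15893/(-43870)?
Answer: -403211534/460635 ≈ -875.34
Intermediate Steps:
v(t) = 42 (v(t) = -4/5 + (1/5)*214 = -4/5 + 214/5 = 42)
-36749/v(-193/20) + 15893/(-43870) = -36749/42 + 15893/(-43870) = -36749*1/42 + 15893*(-1/43870) = -36749/42 - 15893/43870 = -403211534/460635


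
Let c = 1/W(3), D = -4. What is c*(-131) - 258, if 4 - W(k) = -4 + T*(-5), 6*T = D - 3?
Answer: -4140/13 ≈ -318.46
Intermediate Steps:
T = -7/6 (T = (-4 - 3)/6 = (⅙)*(-7) = -7/6 ≈ -1.1667)
W(k) = 13/6 (W(k) = 4 - (-4 - 7/6*(-5)) = 4 - (-4 + 35/6) = 4 - 1*11/6 = 4 - 11/6 = 13/6)
c = 6/13 (c = 1/(13/6) = 6/13 ≈ 0.46154)
c*(-131) - 258 = (6/13)*(-131) - 258 = -786/13 - 258 = -4140/13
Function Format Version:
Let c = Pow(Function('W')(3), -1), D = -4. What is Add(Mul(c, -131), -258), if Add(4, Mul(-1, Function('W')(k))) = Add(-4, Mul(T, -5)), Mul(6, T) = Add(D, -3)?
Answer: Rational(-4140, 13) ≈ -318.46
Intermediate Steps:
T = Rational(-7, 6) (T = Mul(Rational(1, 6), Add(-4, -3)) = Mul(Rational(1, 6), -7) = Rational(-7, 6) ≈ -1.1667)
Function('W')(k) = Rational(13, 6) (Function('W')(k) = Add(4, Mul(-1, Add(-4, Mul(Rational(-7, 6), -5)))) = Add(4, Mul(-1, Add(-4, Rational(35, 6)))) = Add(4, Mul(-1, Rational(11, 6))) = Add(4, Rational(-11, 6)) = Rational(13, 6))
c = Rational(6, 13) (c = Pow(Rational(13, 6), -1) = Rational(6, 13) ≈ 0.46154)
Add(Mul(c, -131), -258) = Add(Mul(Rational(6, 13), -131), -258) = Add(Rational(-786, 13), -258) = Rational(-4140, 13)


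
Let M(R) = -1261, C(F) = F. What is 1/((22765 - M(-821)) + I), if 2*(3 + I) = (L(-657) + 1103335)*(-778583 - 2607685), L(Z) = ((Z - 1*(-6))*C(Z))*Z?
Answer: 1/473908484297999 ≈ 2.1101e-15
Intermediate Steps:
L(Z) = Z²*(6 + Z) (L(Z) = ((Z - 1*(-6))*Z)*Z = ((Z + 6)*Z)*Z = ((6 + Z)*Z)*Z = (Z*(6 + Z))*Z = Z²*(6 + Z))
I = 473908484273973 (I = -3 + (((-657)²*(6 - 657) + 1103335)*(-778583 - 2607685))/2 = -3 + ((431649*(-651) + 1103335)*(-3386268))/2 = -3 + ((-281003499 + 1103335)*(-3386268))/2 = -3 + (-279900164*(-3386268))/2 = -3 + (½)*947816968547952 = -3 + 473908484273976 = 473908484273973)
1/((22765 - M(-821)) + I) = 1/((22765 - 1*(-1261)) + 473908484273973) = 1/((22765 + 1261) + 473908484273973) = 1/(24026 + 473908484273973) = 1/473908484297999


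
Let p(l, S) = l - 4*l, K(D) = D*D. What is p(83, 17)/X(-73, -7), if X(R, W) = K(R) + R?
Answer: -83/1752 ≈ -0.047374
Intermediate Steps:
K(D) = D**2
p(l, S) = -3*l
X(R, W) = R + R**2 (X(R, W) = R**2 + R = R + R**2)
p(83, 17)/X(-73, -7) = (-3*83)/((-73*(1 - 73))) = -249/((-73*(-72))) = -249/5256 = -249*1/5256 = -83/1752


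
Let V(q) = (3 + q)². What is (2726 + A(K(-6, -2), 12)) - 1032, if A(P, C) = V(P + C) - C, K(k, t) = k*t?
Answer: 2411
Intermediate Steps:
A(P, C) = (3 + C + P)² - C (A(P, C) = (3 + (P + C))² - C = (3 + (C + P))² - C = (3 + C + P)² - C)
(2726 + A(K(-6, -2), 12)) - 1032 = (2726 + ((3 + 12 - 6*(-2))² - 1*12)) - 1032 = (2726 + ((3 + 12 + 12)² - 12)) - 1032 = (2726 + (27² - 12)) - 1032 = (2726 + (729 - 12)) - 1032 = (2726 + 717) - 1032 = 3443 - 1032 = 2411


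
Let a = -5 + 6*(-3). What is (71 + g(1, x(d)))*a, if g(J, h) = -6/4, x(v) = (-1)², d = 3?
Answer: -3197/2 ≈ -1598.5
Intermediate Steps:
x(v) = 1
g(J, h) = -3/2 (g(J, h) = -6*¼ = -3/2)
a = -23 (a = -5 - 18 = -23)
(71 + g(1, x(d)))*a = (71 - 3/2)*(-23) = (139/2)*(-23) = -3197/2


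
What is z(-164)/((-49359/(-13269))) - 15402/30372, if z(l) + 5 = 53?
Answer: 1032447997/83285086 ≈ 12.397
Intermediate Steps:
z(l) = 48 (z(l) = -5 + 53 = 48)
z(-164)/((-49359/(-13269))) - 15402/30372 = 48/((-49359/(-13269))) - 15402/30372 = 48/((-49359*(-1/13269))) - 15402*1/30372 = 48/(16453/4423) - 2567/5062 = 48*(4423/16453) - 2567/5062 = 212304/16453 - 2567/5062 = 1032447997/83285086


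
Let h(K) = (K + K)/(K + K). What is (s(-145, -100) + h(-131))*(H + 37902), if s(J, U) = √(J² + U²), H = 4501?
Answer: 42403 + 212015*√1241 ≈ 7.5112e+6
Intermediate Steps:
h(K) = 1 (h(K) = (2*K)/((2*K)) = (2*K)*(1/(2*K)) = 1)
(s(-145, -100) + h(-131))*(H + 37902) = (√((-145)² + (-100)²) + 1)*(4501 + 37902) = (√(21025 + 10000) + 1)*42403 = (√31025 + 1)*42403 = (5*√1241 + 1)*42403 = (1 + 5*√1241)*42403 = 42403 + 212015*√1241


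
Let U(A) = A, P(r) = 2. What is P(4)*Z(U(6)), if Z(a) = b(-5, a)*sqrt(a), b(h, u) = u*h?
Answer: -60*sqrt(6) ≈ -146.97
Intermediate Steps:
b(h, u) = h*u
Z(a) = -5*a**(3/2) (Z(a) = (-5*a)*sqrt(a) = -5*a**(3/2))
P(4)*Z(U(6)) = 2*(-30*sqrt(6)) = -60*sqrt(6)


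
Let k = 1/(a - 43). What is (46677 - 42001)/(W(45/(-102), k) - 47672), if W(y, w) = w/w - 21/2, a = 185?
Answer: -9352/95363 ≈ -0.098067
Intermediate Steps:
k = 1/142 (k = 1/(185 - 43) = 1/142 ≈ 0.0070423)
W(y, w) = -19/2 (W(y, w) = 1 - 21*1/2 = 1 - 21/2 = -19/2)
(46677 - 42001)/(W(45/(-102), k) - 47672) = (46677 - 42001)/(-19/2 - 47672) = 4676/(-95363/2) = 4676*(-2/95363) = -9352/95363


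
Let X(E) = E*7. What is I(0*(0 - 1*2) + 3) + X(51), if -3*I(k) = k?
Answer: 356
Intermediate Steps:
I(k) = -k/3
X(E) = 7*E
I(0*(0 - 1*2) + 3) + X(51) = -(0*(0 - 1*2) + 3)/3 + 7*51 = -(0*(0 - 2) + 3)/3 + 357 = -(0*(-2) + 3)/3 + 357 = -(0 + 3)/3 + 357 = -⅓*3 + 357 = -1 + 357 = 356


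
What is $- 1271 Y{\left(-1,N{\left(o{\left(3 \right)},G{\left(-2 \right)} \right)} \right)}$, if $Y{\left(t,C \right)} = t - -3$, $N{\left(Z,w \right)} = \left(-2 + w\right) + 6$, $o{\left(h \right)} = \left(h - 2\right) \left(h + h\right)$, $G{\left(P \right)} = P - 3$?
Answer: $-2542$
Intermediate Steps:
$G{\left(P \right)} = -3 + P$
$o{\left(h \right)} = 2 h \left(-2 + h\right)$ ($o{\left(h \right)} = \left(-2 + h\right) 2 h = 2 h \left(-2 + h\right)$)
$N{\left(Z,w \right)} = 4 + w$
$Y{\left(t,C \right)} = 3 + t$ ($Y{\left(t,C \right)} = t + 3 = 3 + t$)
$- 1271 Y{\left(-1,N{\left(o{\left(3 \right)},G{\left(-2 \right)} \right)} \right)} = - 1271 \left(3 - 1\right) = \left(-1271\right) 2 = -2542$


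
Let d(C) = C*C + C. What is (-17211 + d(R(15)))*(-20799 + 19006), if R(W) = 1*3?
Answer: 30837807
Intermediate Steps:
R(W) = 3
d(C) = C + C² (d(C) = C² + C = C + C²)
(-17211 + d(R(15)))*(-20799 + 19006) = (-17211 + 3*(1 + 3))*(-20799 + 19006) = (-17211 + 3*4)*(-1793) = (-17211 + 12)*(-1793) = -17199*(-1793) = 30837807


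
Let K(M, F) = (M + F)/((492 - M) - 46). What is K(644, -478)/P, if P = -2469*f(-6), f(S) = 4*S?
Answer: -83/5866344 ≈ -1.4149e-5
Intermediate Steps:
P = 59256 (P = -9876*(-6) = -2469*(-24) = 59256)
K(M, F) = (F + M)/(446 - M)
K(644, -478)/P = ((-1*(-478) - 1*644)/(-446 + 644))/59256 = ((478 - 644)/198)*(1/59256) = ((1/198)*(-166))*(1/59256) = -83/99*1/59256 = -83/5866344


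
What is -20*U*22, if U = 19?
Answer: -8360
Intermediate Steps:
-20*U*22 = -20*19*22 = -380*22 = -8360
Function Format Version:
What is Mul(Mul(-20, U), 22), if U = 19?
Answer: -8360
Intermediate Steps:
Mul(Mul(-20, U), 22) = Mul(Mul(-20, 19), 22) = Mul(-380, 22) = -8360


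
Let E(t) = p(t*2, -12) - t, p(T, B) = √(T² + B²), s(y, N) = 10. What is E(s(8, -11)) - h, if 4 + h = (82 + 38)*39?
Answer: -4686 + 4*√34 ≈ -4662.7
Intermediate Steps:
p(T, B) = √(B² + T²)
h = 4676 (h = -4 + (82 + 38)*39 = -4 + 120*39 = -4 + 4680 = 4676)
E(t) = √(144 + 4*t²) - t (E(t) = √((-12)² + (t*2)²) - t = √(144 + (2*t)²) - t = √(144 + 4*t²) - t)
E(s(8, -11)) - h = (-1*10 + 2*√(36 + 10²)) - 1*4676 = (-10 + 2*√(36 + 100)) - 4676 = (-10 + 2*√136) - 4676 = (-10 + 2*(2*√34)) - 4676 = (-10 + 4*√34) - 4676 = -4686 + 4*√34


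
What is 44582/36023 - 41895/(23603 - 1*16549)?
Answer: -1194702157/254106242 ≈ -4.7016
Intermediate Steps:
44582/36023 - 41895/(23603 - 1*16549) = 44582*(1/36023) - 41895/(23603 - 16549) = 44582/36023 - 41895/7054 = -1194702157/254106242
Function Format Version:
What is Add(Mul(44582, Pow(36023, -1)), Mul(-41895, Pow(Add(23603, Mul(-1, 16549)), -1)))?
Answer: Rational(-1194702157, 254106242) ≈ -4.7016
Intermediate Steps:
Add(Mul(44582, Pow(36023, -1)), Mul(-41895, Pow(Add(23603, Mul(-1, 16549)), -1))) = Add(Mul(44582, Rational(1, 36023)), Mul(-41895, Pow(Add(23603, -16549), -1))) = Add(Rational(44582, 36023), Mul(-41895, Pow(7054, -1))) = Add(Rational(44582, 36023), Mul(-41895, Rational(1, 7054))) = Add(Rational(44582, 36023), Rational(-41895, 7054)) = Rational(-1194702157, 254106242)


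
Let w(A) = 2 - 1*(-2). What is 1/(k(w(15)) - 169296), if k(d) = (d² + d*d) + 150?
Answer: -1/169114 ≈ -5.9132e-6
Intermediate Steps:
w(A) = 4 (w(A) = 2 + 2 = 4)
k(d) = 150 + 2*d² (k(d) = (d² + d²) + 150 = 2*d² + 150 = 150 + 2*d²)
1/(k(w(15)) - 169296) = 1/((150 + 2*4²) - 169296) = 1/((150 + 2*16) - 169296) = 1/((150 + 32) - 169296) = 1/(182 - 169296) = 1/(-169114) = -1/169114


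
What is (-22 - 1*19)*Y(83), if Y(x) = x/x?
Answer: -41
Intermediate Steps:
Y(x) = 1
(-22 - 1*19)*Y(83) = (-22 - 1*19)*1 = (-22 - 19)*1 = -41*1 = -41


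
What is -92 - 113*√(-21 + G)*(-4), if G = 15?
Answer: -92 + 452*I*√6 ≈ -92.0 + 1107.2*I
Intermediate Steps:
-92 - 113*√(-21 + G)*(-4) = -92 - 113*√(-21 + 15)*(-4) = -92 - 113*√(-6)*(-4) = -92 - 113*I*√6*(-4) = -92 - (-452)*I*√6 = -92 + 452*I*√6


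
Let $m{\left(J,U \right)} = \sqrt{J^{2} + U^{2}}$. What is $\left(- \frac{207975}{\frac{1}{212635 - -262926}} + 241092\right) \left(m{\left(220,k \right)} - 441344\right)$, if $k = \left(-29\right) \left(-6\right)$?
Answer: $43650933194314752 - 197809115766 \sqrt{19669} \approx 4.3623 \cdot 10^{16}$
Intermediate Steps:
$k = 174$
$\left(- \frac{207975}{\frac{1}{212635 - -262926}} + 241092\right) \left(m{\left(220,k \right)} - 441344\right) = \left(- \frac{207975}{\frac{1}{212635 - -262926}} + 241092\right) \left(\sqrt{220^{2} + 174^{2}} - 441344\right) = \left(- \frac{207975}{\frac{1}{212635 + 262926}} + 241092\right) \left(\sqrt{48400 + 30276} - 441344\right) = \left(- \frac{207975}{\frac{1}{475561}} + 241092\right) \left(\sqrt{78676} - 441344\right) = \left(- 207975 \frac{1}{\frac{1}{475561}} + 241092\right) \left(2 \sqrt{19669} - 441344\right) = \left(\left(-207975\right) 475561 + 241092\right) \left(-441344 + 2 \sqrt{19669}\right) = \left(-98904798975 + 241092\right) \left(-441344 + 2 \sqrt{19669}\right) = - 98904557883 \left(-441344 + 2 \sqrt{19669}\right) = 43650933194314752 - 197809115766 \sqrt{19669}$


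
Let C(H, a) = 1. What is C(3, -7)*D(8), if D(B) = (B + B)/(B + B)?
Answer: 1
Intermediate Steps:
D(B) = 1 (D(B) = (2*B)/((2*B)) = (2*B)*(1/(2*B)) = 1)
C(3, -7)*D(8) = 1*1 = 1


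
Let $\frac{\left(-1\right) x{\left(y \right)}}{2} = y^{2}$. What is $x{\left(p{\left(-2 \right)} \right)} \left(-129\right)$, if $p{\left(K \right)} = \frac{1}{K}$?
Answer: $\frac{129}{2} \approx 64.5$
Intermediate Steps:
$x{\left(y \right)} = - 2 y^{2}$
$x{\left(p{\left(-2 \right)} \right)} \left(-129\right) = - 2 \left(\frac{1}{-2}\right)^{2} \left(-129\right) = - 2 \left(- \frac{1}{2}\right)^{2} \left(-129\right) = \left(-2\right) \frac{1}{4} \left(-129\right) = \left(- \frac{1}{2}\right) \left(-129\right) = \frac{129}{2}$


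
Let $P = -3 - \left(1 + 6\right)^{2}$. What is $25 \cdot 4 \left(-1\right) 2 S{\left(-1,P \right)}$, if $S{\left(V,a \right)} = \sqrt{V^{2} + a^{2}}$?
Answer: $- 200 \sqrt{2705} \approx -10402.0$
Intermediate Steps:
$P = -52$ ($P = -3 - 7^{2} = -3 - 49 = -52$)
$25 \cdot 4 \left(-1\right) 2 S{\left(-1,P \right)} = 25 \cdot 4 \left(-1\right) 2 \sqrt{\left(-1\right)^{2} + \left(-52\right)^{2}} = 25 \left(\left(-4\right) 2\right) \sqrt{1 + 2704} = 25 \left(-8\right) \sqrt{2705} = - 200 \sqrt{2705}$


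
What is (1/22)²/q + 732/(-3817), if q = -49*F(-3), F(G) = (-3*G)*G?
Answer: -42610837/222195204 ≈ -0.19177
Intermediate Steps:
F(G) = -3*G²
q = 1323 (q = -(-147)*(-3)² = -(-147)*9 = -49*(-27) = 1323)
(1/22)²/q + 732/(-3817) = (1/22)²/1323 + 732/(-3817) = (1/22)²*(1/1323) + 732*(-1/3817) = (1/484)*(1/1323) - 732/3817 = 1/640332 - 732/3817 = -42610837/222195204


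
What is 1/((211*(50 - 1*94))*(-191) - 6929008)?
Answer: -1/5155764 ≈ -1.9396e-7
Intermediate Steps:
1/((211*(50 - 1*94))*(-191) - 6929008) = 1/((211*(50 - 94))*(-191) - 6929008) = 1/((211*(-44))*(-191) - 6929008) = 1/(-9284*(-191) - 6929008) = 1/(1773244 - 6929008) = 1/(-5155764) = -1/5155764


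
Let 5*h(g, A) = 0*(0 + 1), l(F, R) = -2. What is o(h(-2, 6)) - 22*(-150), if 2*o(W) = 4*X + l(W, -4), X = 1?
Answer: 3301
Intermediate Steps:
h(g, A) = 0 (h(g, A) = (0*(0 + 1))/5 = (0*1)/5 = (1/5)*0 = 0)
o(W) = 1 (o(W) = (4*1 - 2)/2 = (4 - 2)/2 = (1/2)*2 = 1)
o(h(-2, 6)) - 22*(-150) = 1 - 22*(-150) = 1 + 3300 = 3301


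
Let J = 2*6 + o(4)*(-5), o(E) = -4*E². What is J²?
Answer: 110224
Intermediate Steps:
J = 332 (J = 2*6 - 4*4²*(-5) = 12 - 4*16*(-5) = 12 - 64*(-5) = 12 + 320 = 332)
J² = 332² = 110224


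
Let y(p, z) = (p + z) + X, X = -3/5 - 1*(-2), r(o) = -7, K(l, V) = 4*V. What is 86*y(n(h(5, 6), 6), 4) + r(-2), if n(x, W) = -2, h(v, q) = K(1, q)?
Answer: 1427/5 ≈ 285.40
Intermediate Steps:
h(v, q) = 4*q
X = 7/5 (X = -3*1/5 + 2 = -3/5 + 2 = 7/5 ≈ 1.4000)
y(p, z) = 7/5 + p + z (y(p, z) = (p + z) + 7/5 = 7/5 + p + z)
86*y(n(h(5, 6), 6), 4) + r(-2) = 86*(7/5 - 2 + 4) - 7 = 86*(17/5) - 7 = 1462/5 - 7 = 1427/5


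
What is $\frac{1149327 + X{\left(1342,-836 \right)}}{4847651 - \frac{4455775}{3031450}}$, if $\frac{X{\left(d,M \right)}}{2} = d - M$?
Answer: $\frac{139893293214}{587816286727} \approx 0.23799$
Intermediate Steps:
$X{\left(d,M \right)} = - 2 M + 2 d$ ($X{\left(d,M \right)} = 2 \left(d - M\right) = - 2 M + 2 d$)
$\frac{1149327 + X{\left(1342,-836 \right)}}{4847651 - \frac{4455775}{3031450}} = \frac{1149327 + \left(\left(-2\right) \left(-836\right) + 2 \cdot 1342\right)}{4847651 - \frac{4455775}{3031450}} = \frac{1149327 + \left(1672 + 2684\right)}{4847651 - \frac{178231}{121258}} = \frac{1149327 + 4356}{4847651 - \frac{178231}{121258}} = \frac{1153683}{\frac{587816286727}{121258}} = 1153683 \cdot \frac{121258}{587816286727} = \frac{139893293214}{587816286727}$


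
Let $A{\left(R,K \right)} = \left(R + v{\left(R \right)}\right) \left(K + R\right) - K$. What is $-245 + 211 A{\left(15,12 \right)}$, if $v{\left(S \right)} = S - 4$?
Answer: $145345$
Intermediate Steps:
$v{\left(S \right)} = -4 + S$
$A{\left(R,K \right)} = - K + \left(-4 + 2 R\right) \left(K + R\right)$ ($A{\left(R,K \right)} = \left(R + \left(-4 + R\right)\right) \left(K + R\right) - K = \left(-4 + 2 R\right) \left(K + R\right) - K = - K + \left(-4 + 2 R\right) \left(K + R\right)$)
$-245 + 211 A{\left(15,12 \right)} = -245 + 211 \left(\left(-5\right) 12 - 60 + 2 \cdot 15^{2} + 2 \cdot 12 \cdot 15\right) = -245 + 211 \left(-60 - 60 + 2 \cdot 225 + 360\right) = -245 + 211 \left(-60 - 60 + 450 + 360\right) = -245 + 211 \cdot 690 = -245 + 145590 = 145345$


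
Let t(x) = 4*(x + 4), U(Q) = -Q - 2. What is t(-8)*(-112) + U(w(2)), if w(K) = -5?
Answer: 1795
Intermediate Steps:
U(Q) = -2 - Q
t(x) = 16 + 4*x (t(x) = 4*(4 + x) = 16 + 4*x)
t(-8)*(-112) + U(w(2)) = (16 + 4*(-8))*(-112) + (-2 - 1*(-5)) = (16 - 32)*(-112) + (-2 + 5) = -16*(-112) + 3 = 1792 + 3 = 1795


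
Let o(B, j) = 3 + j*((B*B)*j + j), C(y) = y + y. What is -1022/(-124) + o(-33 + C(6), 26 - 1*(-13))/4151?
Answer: 43802831/257362 ≈ 170.20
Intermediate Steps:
C(y) = 2*y
o(B, j) = 3 + j*(j + j*B**2) (o(B, j) = 3 + j*(B**2*j + j) = 3 + j*(j*B**2 + j) = 3 + j*(j + j*B**2))
-1022/(-124) + o(-33 + C(6), 26 - 1*(-13))/4151 = -1022/(-124) + (3 + (26 - 1*(-13))**2 + (-33 + 2*6)**2*(26 - 1*(-13))**2)/4151 = -1022*(-1/124) + (3 + (26 + 13)**2 + (-33 + 12)**2*(26 + 13)**2)*(1/4151) = 511/62 + (3 + 39**2 + (-21)**2*39**2)*(1/4151) = 511/62 + (3 + 1521 + 441*1521)*(1/4151) = 511/62 + (3 + 1521 + 670761)*(1/4151) = 511/62 + 672285*(1/4151) = 511/62 + 672285/4151 = 43802831/257362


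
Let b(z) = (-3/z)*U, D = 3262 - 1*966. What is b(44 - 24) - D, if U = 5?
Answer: -9187/4 ≈ -2296.8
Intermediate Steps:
D = 2296 (D = 3262 - 966 = 2296)
b(z) = -15/z (b(z) = -3/z*5 = -15/z)
b(44 - 24) - D = -15/(44 - 24) - 1*2296 = -15/20 - 2296 = -15*1/20 - 2296 = -¾ - 2296 = -9187/4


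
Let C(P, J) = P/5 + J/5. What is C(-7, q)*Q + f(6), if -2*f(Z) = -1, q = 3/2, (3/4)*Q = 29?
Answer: -1261/30 ≈ -42.033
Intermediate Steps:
Q = 116/3 (Q = (4/3)*29 = 116/3 ≈ 38.667)
q = 3/2 (q = 3*(½) = 3/2 ≈ 1.5000)
f(Z) = ½ (f(Z) = -½*(-1) = ½)
C(P, J) = J/5 + P/5 (C(P, J) = P*(⅕) + J*(⅕) = P/5 + J/5 = J/5 + P/5)
C(-7, q)*Q + f(6) = ((⅕)*(3/2) + (⅕)*(-7))*(116/3) + ½ = (3/10 - 7/5)*(116/3) + ½ = -11/10*116/3 + ½ = -638/15 + ½ = -1261/30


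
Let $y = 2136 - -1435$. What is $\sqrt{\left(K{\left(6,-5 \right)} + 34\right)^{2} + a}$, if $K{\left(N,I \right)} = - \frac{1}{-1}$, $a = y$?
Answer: $2 \sqrt{1199} \approx 69.253$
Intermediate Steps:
$y = 3571$ ($y = 2136 + 1435 = 3571$)
$a = 3571$
$K{\left(N,I \right)} = 1$ ($K{\left(N,I \right)} = \left(-1\right) \left(-1\right) = 1$)
$\sqrt{\left(K{\left(6,-5 \right)} + 34\right)^{2} + a} = \sqrt{\left(1 + 34\right)^{2} + 3571} = \sqrt{35^{2} + 3571} = \sqrt{1225 + 3571} = \sqrt{4796} = 2 \sqrt{1199}$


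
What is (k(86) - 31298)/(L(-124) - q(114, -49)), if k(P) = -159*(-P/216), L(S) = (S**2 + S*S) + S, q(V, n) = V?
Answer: -1124449/1098504 ≈ -1.0236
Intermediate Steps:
L(S) = S + 2*S**2 (L(S) = (S**2 + S**2) + S = 2*S**2 + S = S + 2*S**2)
k(P) = 53*P/72 (k(P) = -(-53)*P/72 = 53*P/72)
(k(86) - 31298)/(L(-124) - q(114, -49)) = ((53/72)*86 - 31298)/(-124*(1 + 2*(-124)) - 1*114) = (2279/36 - 31298)/(-124*(1 - 248) - 114) = -1124449/(36*(-124*(-247) - 114)) = -1124449/(36*(30628 - 114)) = -1124449/36/30514 = -1124449/36*1/30514 = -1124449/1098504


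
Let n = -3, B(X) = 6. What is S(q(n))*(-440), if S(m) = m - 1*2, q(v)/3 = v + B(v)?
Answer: -3080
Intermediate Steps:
q(v) = 18 + 3*v (q(v) = 3*(v + 6) = 3*(6 + v) = 18 + 3*v)
S(m) = -2 + m (S(m) = m - 2 = -2 + m)
S(q(n))*(-440) = (-2 + (18 + 3*(-3)))*(-440) = (-2 + (18 - 9))*(-440) = (-2 + 9)*(-440) = 7*(-440) = -3080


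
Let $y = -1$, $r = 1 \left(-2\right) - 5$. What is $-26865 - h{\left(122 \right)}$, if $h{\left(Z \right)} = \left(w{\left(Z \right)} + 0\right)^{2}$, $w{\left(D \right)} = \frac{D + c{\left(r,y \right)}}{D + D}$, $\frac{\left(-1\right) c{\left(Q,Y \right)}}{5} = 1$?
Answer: $- \frac{1599448329}{59536} \approx -26865.0$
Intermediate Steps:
$r = -7$ ($r = -2 - 5 = -7$)
$c{\left(Q,Y \right)} = -5$ ($c{\left(Q,Y \right)} = \left(-5\right) 1 = -5$)
$w{\left(D \right)} = \frac{-5 + D}{2 D}$ ($w{\left(D \right)} = \frac{D - 5}{D + D} = \frac{-5 + D}{2 D}$)
$h{\left(Z \right)} = \frac{\left(-5 + Z\right)^{2}}{4 Z^{2}}$ ($h{\left(Z \right)} = \left(\frac{-5 + Z}{2 Z} + 0\right)^{2} = \left(\frac{-5 + Z}{2 Z}\right)^{2} = \frac{\left(-5 + Z\right)^{2}}{4 Z^{2}}$)
$-26865 - h{\left(122 \right)} = -26865 - \frac{\left(-5 + 122\right)^{2}}{4 \cdot 14884} = -26865 - \frac{1}{4} \cdot \frac{1}{14884} \cdot 117^{2} = -26865 - \frac{1}{4} \cdot \frac{1}{14884} \cdot 13689 = -26865 - \frac{13689}{59536} = - \frac{1599448329}{59536}$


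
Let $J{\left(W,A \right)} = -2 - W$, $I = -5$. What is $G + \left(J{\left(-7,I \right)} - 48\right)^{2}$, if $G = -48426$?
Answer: $-46577$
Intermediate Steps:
$G + \left(J{\left(-7,I \right)} - 48\right)^{2} = -48426 + \left(\left(-2 - -7\right) - 48\right)^{2} = -48426 + \left(\left(-2 + 7\right) - 48\right)^{2} = -48426 + \left(5 - 48\right)^{2} = -48426 + \left(-43\right)^{2} = -48426 + 1849 = -46577$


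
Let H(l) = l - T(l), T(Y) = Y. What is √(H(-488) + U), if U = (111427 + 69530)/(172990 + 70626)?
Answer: 7*√56229618/60904 ≈ 0.86186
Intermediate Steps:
H(l) = 0 (H(l) = l - l = 0)
U = 180957/243616 ≈ 0.74280
√(H(-488) + U) = √(0 + 180957/243616) = √(180957/243616) = 7*√56229618/60904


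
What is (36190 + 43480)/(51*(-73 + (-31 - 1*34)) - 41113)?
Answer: -79670/48151 ≈ -1.6546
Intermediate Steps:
(36190 + 43480)/(51*(-73 + (-31 - 1*34)) - 41113) = 79670/(51*(-73 + (-31 - 34)) - 41113) = 79670/(51*(-73 - 65) - 41113) = 79670/(51*(-138) - 41113) = 79670/(-7038 - 41113) = 79670/(-48151) = 79670*(-1/48151) = -79670/48151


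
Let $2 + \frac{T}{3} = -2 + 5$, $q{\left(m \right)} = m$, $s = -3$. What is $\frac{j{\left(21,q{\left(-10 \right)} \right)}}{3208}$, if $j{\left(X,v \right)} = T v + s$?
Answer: $- \frac{33}{3208} \approx -0.010287$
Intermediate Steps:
$T = 3$ ($T = -6 + 3 \left(-2 + 5\right) = -6 + 3 \cdot 3 = -6 + 9 = 3$)
$j{\left(X,v \right)} = -3 + 3 v$ ($j{\left(X,v \right)} = 3 v - 3 = -3 + 3 v$)
$\frac{j{\left(21,q{\left(-10 \right)} \right)}}{3208} = \frac{-3 + 3 \left(-10\right)}{3208} = \left(-3 - 30\right) \frac{1}{3208} = \left(-33\right) \frac{1}{3208} = - \frac{33}{3208}$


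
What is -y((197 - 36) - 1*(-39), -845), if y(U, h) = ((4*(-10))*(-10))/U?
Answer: -2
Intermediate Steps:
y(U, h) = 400/U (y(U, h) = (-40*(-10))/U = 400/U)
-y((197 - 36) - 1*(-39), -845) = -400/((197 - 36) - 1*(-39)) = -400/(161 + 39) = -400/200 = -1*2 = -2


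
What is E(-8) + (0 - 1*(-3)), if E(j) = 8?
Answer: 11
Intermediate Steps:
E(-8) + (0 - 1*(-3)) = 8 + (0 - 1*(-3)) = 8 + (0 + 3) = 8 + 3 = 11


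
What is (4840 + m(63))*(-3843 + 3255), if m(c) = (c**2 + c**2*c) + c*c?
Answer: -154541100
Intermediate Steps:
m(c) = c**3 + 2*c**2 (m(c) = (c**2 + c**3) + c**2 = c**3 + 2*c**2)
(4840 + m(63))*(-3843 + 3255) = (4840 + 63**2*(2 + 63))*(-3843 + 3255) = (4840 + 3969*65)*(-588) = (4840 + 257985)*(-588) = 262825*(-588) = -154541100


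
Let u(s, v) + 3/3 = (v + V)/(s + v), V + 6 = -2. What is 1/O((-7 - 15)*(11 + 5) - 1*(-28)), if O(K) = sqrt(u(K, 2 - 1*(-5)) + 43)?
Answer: sqrt(4220855)/13315 ≈ 0.15430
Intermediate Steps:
V = -8 (V = -6 - 2 = -8)
u(s, v) = -1 + (-8 + v)/(s + v) (u(s, v) = -1 + (v - 8)/(s + v) = -1 + (-8 + v)/(s + v))
O(K) = sqrt(43 + (-8 - K)/(7 + K)) (O(K) = sqrt((-8 - K)/(K + (2 - 1*(-5))) + 43) = sqrt((-8 - K)/(K + (2 + 5)) + 43) = sqrt((-8 - K)/(K + 7) + 43) = sqrt((-8 - K)/(7 + K) + 43) = sqrt(43 + (-8 - K)/(7 + K)))
1/O((-7 - 15)*(11 + 5) - 1*(-28)) = 1/(sqrt((293 + 42*((-7 - 15)*(11 + 5) - 1*(-28)))/(7 + ((-7 - 15)*(11 + 5) - 1*(-28))))) = 1/(sqrt((293 + 42*(-22*16 + 28))/(7 + (-22*16 + 28)))) = 1/(sqrt((293 + 42*(-352 + 28))/(7 + (-352 + 28)))) = 1/(sqrt((293 + 42*(-324))/(7 - 324))) = 1/(sqrt((293 - 13608)/(-317))) = 1/(sqrt(-1/317*(-13315))) = 1/(sqrt(13315/317)) = 1/(sqrt(4220855)/317) = sqrt(4220855)/13315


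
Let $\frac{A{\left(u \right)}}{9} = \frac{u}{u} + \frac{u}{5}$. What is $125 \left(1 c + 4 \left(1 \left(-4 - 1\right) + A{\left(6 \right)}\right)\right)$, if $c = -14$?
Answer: $5650$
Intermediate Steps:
$A{\left(u \right)} = 9 + \frac{9 u}{5}$ ($A{\left(u \right)} = 9 \left(\frac{u}{u} + \frac{u}{5}\right) = 9 \left(1 + u \frac{1}{5}\right) = 9 \left(1 + \frac{u}{5}\right) = 9 + \frac{9 u}{5}$)
$125 \left(1 c + 4 \left(1 \left(-4 - 1\right) + A{\left(6 \right)}\right)\right) = 125 \left(1 \left(-14\right) + 4 \left(1 \left(-4 - 1\right) + \left(9 + \frac{9}{5} \cdot 6\right)\right)\right) = 125 \left(-14 + 4 \left(1 \left(-5\right) + \left(9 + \frac{54}{5}\right)\right)\right) = 125 \left(-14 + 4 \left(-5 + \frac{99}{5}\right)\right) = 125 \left(-14 + 4 \cdot \frac{74}{5}\right) = 125 \left(-14 + \frac{296}{5}\right) = 125 \cdot \frac{226}{5} = 5650$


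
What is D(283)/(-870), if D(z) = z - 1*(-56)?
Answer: -113/290 ≈ -0.38966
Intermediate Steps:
D(z) = 56 + z (D(z) = z + 56 = 56 + z)
D(283)/(-870) = (56 + 283)/(-870) = 339*(-1/870) = -113/290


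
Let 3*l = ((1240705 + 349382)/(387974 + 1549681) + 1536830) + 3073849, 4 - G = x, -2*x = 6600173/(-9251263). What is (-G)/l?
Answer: -130617189851805/55099947664496194544 ≈ -2.3706e-6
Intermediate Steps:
x = 6600173/18502526 (x = -6600173/(2*(-9251263)) = -6600173*(-1)/(2*9251263) = -1/2*(-6600173/9251263) = 6600173/18502526 ≈ 0.35672)
G = 67409931/18502526 (G = 4 - 1*6600173/18502526 = 4 - 6600173/18502526 = 67409931/18502526 ≈ 3.6433)
l = 2977968935944/1937655 (l = (((1240705 + 349382)/(387974 + 1549681) + 1536830) + 3073849)/3 = ((1590087/1937655 + 1536830) + 3073849)/3 = ((1590087*(1/1937655) + 1536830) + 3073849)/3 = ((530029/645885 + 1536830) + 3073849)/3 = (992615974579/645885 + 3073849)/3 = (1/3)*(2977968935944/645885) = 2977968935944/1937655 ≈ 1.5369e+6)
(-G)/l = (-1*67409931/18502526)/(2977968935944/1937655) = -67409931/18502526*1937655/2977968935944 = -130617189851805/55099947664496194544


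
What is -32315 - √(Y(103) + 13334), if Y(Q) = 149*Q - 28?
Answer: -32315 - √28653 ≈ -32484.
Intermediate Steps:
Y(Q) = -28 + 149*Q
-32315 - √(Y(103) + 13334) = -32315 - √((-28 + 149*103) + 13334) = -32315 - √((-28 + 15347) + 13334) = -32315 - √(15319 + 13334) = -32315 - √28653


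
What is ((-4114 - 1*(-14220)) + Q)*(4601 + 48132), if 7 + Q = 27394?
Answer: 1977118369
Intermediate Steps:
Q = 27387 (Q = -7 + 27394 = 27387)
((-4114 - 1*(-14220)) + Q)*(4601 + 48132) = ((-4114 - 1*(-14220)) + 27387)*(4601 + 48132) = ((-4114 + 14220) + 27387)*52733 = (10106 + 27387)*52733 = 37493*52733 = 1977118369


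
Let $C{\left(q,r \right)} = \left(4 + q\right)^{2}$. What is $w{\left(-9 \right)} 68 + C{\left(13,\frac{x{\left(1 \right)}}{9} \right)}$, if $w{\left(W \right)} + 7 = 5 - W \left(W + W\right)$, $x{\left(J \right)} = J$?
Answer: $-10863$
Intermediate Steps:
$w{\left(W \right)} = -2 - 2 W^{2}$ ($w{\left(W \right)} = -7 - \left(-5 + W \left(W + W\right)\right) = -7 - \left(-5 + W 2 W\right) = -7 - \left(-5 + 2 W^{2}\right) = -2 - 2 W^{2}$)
$w{\left(-9 \right)} 68 + C{\left(13,\frac{x{\left(1 \right)}}{9} \right)} = \left(-2 - 2 \left(-9\right)^{2}\right) 68 + \left(4 + 13\right)^{2} = \left(-2 - 162\right) 68 + 17^{2} = \left(-2 - 162\right) 68 + 289 = \left(-164\right) 68 + 289 = -11152 + 289 = -10863$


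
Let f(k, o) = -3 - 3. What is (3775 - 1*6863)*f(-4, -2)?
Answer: 18528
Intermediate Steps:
f(k, o) = -6
(3775 - 1*6863)*f(-4, -2) = (3775 - 1*6863)*(-6) = (3775 - 6863)*(-6) = -3088*(-6) = 18528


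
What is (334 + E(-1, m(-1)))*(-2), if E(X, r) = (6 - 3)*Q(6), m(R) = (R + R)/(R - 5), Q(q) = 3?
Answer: -686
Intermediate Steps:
m(R) = 2*R/(-5 + R) (m(R) = (2*R)/(-5 + R) = 2*R/(-5 + R))
E(X, r) = 9 (E(X, r) = (6 - 3)*3 = 3*3 = 9)
(334 + E(-1, m(-1)))*(-2) = (334 + 9)*(-2) = 343*(-2) = -686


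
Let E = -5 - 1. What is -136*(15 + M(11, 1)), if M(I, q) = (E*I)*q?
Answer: 6936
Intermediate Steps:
E = -6
M(I, q) = -6*I*q (M(I, q) = (-6*I)*q = -6*I*q)
-136*(15 + M(11, 1)) = -136*(15 - 6*11*1) = -136*(15 - 66) = -136*(-51) = 6936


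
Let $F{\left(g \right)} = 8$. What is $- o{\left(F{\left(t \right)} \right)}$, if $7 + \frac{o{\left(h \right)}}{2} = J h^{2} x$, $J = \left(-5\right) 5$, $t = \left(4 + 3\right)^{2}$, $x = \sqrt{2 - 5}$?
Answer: $14 + 3200 i \sqrt{3} \approx 14.0 + 5542.6 i$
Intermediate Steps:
$x = i \sqrt{3}$ ($x = \sqrt{-3} = i \sqrt{3} \approx 1.732 i$)
$t = 49$ ($t = 7^{2} = 49$)
$J = -25$
$o{\left(h \right)} = -14 - 50 i \sqrt{3} h^{2}$ ($o{\left(h \right)} = -14 + 2 - 25 h^{2} i \sqrt{3} = -14 + 2 \left(- 25 i \sqrt{3} h^{2}\right) = -14 - 50 i \sqrt{3} h^{2}$)
$- o{\left(F{\left(t \right)} \right)} = - (-14 - 50 i \sqrt{3} \cdot 8^{2}) = - (-14 - 50 i \sqrt{3} \cdot 64) = - (-14 - 3200 i \sqrt{3}) = 14 + 3200 i \sqrt{3}$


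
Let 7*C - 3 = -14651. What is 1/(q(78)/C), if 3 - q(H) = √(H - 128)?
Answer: -43944/413 - 73240*I*√2/413 ≈ -106.4 - 250.79*I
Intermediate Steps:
C = -14648/7 (C = 3/7 + (⅐)*(-14651) = 3/7 - 2093 = -14648/7 ≈ -2092.6)
q(H) = 3 - √(-128 + H) (q(H) = 3 - √(H - 128) = 3 - √(-128 + H))
1/(q(78)/C) = 1/((3 - √(-128 + 78))/(-14648/7)) = 1/((3 - √(-50))*(-7/14648)) = 1/((3 - 5*I*√2)*(-7/14648)) = 1/(-21/14648 + 35*I*√2/14648)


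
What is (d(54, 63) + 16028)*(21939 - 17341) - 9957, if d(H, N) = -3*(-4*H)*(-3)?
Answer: 64748275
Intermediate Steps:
d(H, N) = -36*H
(d(54, 63) + 16028)*(21939 - 17341) - 9957 = (-36*54 + 16028)*(21939 - 17341) - 9957 = (-1944 + 16028)*4598 - 9957 = 14084*4598 - 9957 = 64758232 - 9957 = 64748275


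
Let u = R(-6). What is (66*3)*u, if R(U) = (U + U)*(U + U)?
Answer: 28512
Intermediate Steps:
R(U) = 4*U**2 (R(U) = (2*U)*(2*U) = 4*U**2)
u = 144 (u = 4*(-6)**2 = 4*36 = 144)
(66*3)*u = (66*3)*144 = 198*144 = 28512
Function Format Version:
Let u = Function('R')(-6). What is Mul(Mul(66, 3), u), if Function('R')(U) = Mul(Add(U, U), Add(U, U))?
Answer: 28512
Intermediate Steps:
Function('R')(U) = Mul(4, Pow(U, 2)) (Function('R')(U) = Mul(Mul(2, U), Mul(2, U)) = Mul(4, Pow(U, 2)))
u = 144 (u = Mul(4, Pow(-6, 2)) = Mul(4, 36) = 144)
Mul(Mul(66, 3), u) = Mul(Mul(66, 3), 144) = Mul(198, 144) = 28512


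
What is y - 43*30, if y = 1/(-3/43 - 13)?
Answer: -725023/562 ≈ -1290.1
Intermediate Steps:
y = -43/562 (y = 1/(-3*1/43 - 13) = 1/(-3/43 - 13) = 1/(-562/43) = -43/562 ≈ -0.076512)
y - 43*30 = -43/562 - 43*30 = -43/562 - 1290 = -725023/562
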